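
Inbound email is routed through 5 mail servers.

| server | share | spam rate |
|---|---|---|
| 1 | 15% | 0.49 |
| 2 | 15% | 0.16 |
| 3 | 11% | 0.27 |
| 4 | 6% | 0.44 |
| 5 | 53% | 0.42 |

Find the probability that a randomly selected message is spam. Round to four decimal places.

By the law of total probability,
P(S) = P(S|1)·P(1) + P(S|2)·P(2) + P(S|3)·P(3) + P(S|4)·P(4) + P(S|5)·P(5)
      = 0.49·0.15 + 0.16·0.15 + 0.27·0.11 + 0.44·0.06 + 0.42·0.53
      = 0.0735 + 0.024 + 0.0297 + 0.0264 + 0.2226 = 0.3762

P(S) ≈ 0.3762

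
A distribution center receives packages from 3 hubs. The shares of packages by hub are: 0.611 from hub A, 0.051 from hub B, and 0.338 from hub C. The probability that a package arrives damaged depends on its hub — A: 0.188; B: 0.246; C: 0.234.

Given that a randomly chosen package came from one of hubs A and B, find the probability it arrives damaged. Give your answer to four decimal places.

Let S = {A, B}.
P(S) = 0.611 + 0.051 = 0.662.
P(D ∩ S) = 0.188·0.611 + 0.246·0.051 = 0.114868 + 0.012546 = 0.127414.
P(D | S) = 0.127414 / 0.662 = 0.192468…

0.1925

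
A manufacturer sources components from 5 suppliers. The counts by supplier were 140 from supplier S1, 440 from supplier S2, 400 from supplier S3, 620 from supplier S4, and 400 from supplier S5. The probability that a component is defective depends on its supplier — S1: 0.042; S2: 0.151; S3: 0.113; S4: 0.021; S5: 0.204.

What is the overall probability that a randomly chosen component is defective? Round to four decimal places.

Total: 140 + 440 + 400 + 620 + 400 = 2000.
P(S1) = 140/2000 = 0.07. P(S2) = 440/2000 = 0.22. P(S3) = 400/2000 = 0.2. P(S4) = 620/2000 = 0.31. P(S5) = 400/2000 = 0.2.
By the law of total probability,
P(D) = P(D|S1)·P(S1) + P(D|S2)·P(S2) + P(D|S3)·P(S3) + P(D|S4)·P(S4) + P(D|S5)·P(S5)
      = 0.042·0.07 + 0.151·0.22 + 0.113·0.2 + 0.021·0.31 + 0.204·0.2
      = 0.00294 + 0.03322 + 0.0226 + 0.00651 + 0.0408 = 0.10607

0.1061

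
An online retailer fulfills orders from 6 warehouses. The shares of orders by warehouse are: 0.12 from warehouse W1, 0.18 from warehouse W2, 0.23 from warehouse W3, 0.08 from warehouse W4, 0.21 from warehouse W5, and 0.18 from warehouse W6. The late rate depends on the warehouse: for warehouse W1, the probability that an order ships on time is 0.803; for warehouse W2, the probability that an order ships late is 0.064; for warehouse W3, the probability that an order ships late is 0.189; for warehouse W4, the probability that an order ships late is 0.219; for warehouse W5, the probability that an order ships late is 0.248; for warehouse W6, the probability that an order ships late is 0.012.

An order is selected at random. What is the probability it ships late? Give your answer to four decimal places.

P(L) ≈ 0.1504

P(L|W1) = 1 − 0.803 = 0.197.
P(L) = P(L|W1)·P(W1) + P(L|W2)·P(W2) + P(L|W3)·P(W3) + P(L|W4)·P(W4) + P(L|W5)·P(W5) + P(L|W6)·P(W6)
      = 0.197·0.12 + 0.064·0.18 + 0.189·0.23 + 0.219·0.08 + 0.248·0.21 + 0.012·0.18
      = 0.02364 + 0.01152 + 0.04347 + 0.01752 + 0.05208 + 0.00216 = 0.15039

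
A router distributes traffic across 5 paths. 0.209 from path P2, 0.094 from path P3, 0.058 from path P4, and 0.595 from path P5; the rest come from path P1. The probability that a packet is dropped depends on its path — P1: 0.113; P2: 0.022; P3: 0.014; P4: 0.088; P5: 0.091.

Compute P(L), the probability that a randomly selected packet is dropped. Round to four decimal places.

P(L) ≈ 0.0701

P(P1) = 1 − (0.209 + 0.094 + 0.058 + 0.595) = 0.044.
Using total probability over the partition,
P(L) = P(L|P1)·P(P1) + P(L|P2)·P(P2) + P(L|P3)·P(P3) + P(L|P4)·P(P4) + P(L|P5)·P(P5)
      = 0.113·0.044 + 0.022·0.209 + 0.014·0.094 + 0.088·0.058 + 0.091·0.595
      = 0.004972 + 0.004598 + 0.001316 + 0.005104 + 0.054145 = 0.070135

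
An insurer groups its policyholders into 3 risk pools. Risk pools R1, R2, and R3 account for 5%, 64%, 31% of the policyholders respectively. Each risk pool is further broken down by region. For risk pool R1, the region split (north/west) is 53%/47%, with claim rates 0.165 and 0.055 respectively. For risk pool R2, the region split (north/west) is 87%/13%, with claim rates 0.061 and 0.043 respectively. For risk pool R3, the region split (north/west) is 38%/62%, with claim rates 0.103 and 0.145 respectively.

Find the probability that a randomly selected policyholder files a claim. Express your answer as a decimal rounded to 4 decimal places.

P(C) ≈ 0.0832

P(C|R1) = 0.53·0.165 + 0.47·0.055 = 0.08745 + 0.02585 = 0.1133
P(C|R2) = 0.87·0.061 + 0.13·0.043 = 0.05307 + 0.00559 = 0.05866
P(C|R3) = 0.38·0.103 + 0.62·0.145 = 0.03914 + 0.0899 = 0.12904
Then overall,
P(C) = 0.05·0.1133 + 0.64·0.05866 + 0.31·0.12904
      = 0.005665 + 0.0375424 + 0.0400024 = 0.0832098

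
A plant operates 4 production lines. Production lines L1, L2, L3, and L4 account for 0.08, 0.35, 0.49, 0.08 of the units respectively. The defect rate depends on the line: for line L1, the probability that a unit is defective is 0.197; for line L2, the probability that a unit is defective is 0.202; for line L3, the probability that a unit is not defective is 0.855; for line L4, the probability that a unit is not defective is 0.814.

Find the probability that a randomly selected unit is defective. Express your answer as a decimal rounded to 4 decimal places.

P(D|L3) = 1 − 0.855 = 0.145.
P(D|L4) = 1 − 0.814 = 0.186.
P(D) = P(D|L1)·P(L1) + P(D|L2)·P(L2) + P(D|L3)·P(L3) + P(D|L4)·P(L4)
      = 0.197·0.08 + 0.202·0.35 + 0.145·0.49 + 0.186·0.08
      = 0.01576 + 0.0707 + 0.07105 + 0.01488 = 0.17239

P(D) ≈ 0.1724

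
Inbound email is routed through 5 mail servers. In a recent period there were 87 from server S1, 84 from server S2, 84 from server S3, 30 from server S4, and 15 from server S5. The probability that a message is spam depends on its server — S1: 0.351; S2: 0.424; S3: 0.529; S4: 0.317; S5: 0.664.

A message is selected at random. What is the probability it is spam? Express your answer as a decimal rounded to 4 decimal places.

Total: 87 + 84 + 84 + 30 + 15 = 300.
P(S1) = 87/300 = 0.29. P(S2) = 84/300 = 0.28. P(S3) = 84/300 = 0.28. P(S4) = 30/300 = 0.1. P(S5) = 15/300 = 0.05.
By the law of total probability,
P(S) = P(S|S1)·P(S1) + P(S|S2)·P(S2) + P(S|S3)·P(S3) + P(S|S4)·P(S4) + P(S|S5)·P(S5)
      = 0.351·0.29 + 0.424·0.28 + 0.529·0.28 + 0.317·0.1 + 0.664·0.05
      = 0.10179 + 0.11872 + 0.14812 + 0.0317 + 0.0332 = 0.43353

0.4335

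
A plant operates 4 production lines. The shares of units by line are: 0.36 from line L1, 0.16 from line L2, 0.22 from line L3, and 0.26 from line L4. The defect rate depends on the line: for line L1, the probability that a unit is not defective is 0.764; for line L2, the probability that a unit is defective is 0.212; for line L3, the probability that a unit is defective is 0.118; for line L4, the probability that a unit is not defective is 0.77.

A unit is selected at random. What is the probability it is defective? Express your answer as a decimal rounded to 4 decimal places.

0.2046

P(D|L1) = 1 − 0.764 = 0.236.
P(D|L4) = 1 − 0.77 = 0.23.
P(D) = P(D|L1)·P(L1) + P(D|L2)·P(L2) + P(D|L3)·P(L3) + P(D|L4)·P(L4)
      = 0.236·0.36 + 0.212·0.16 + 0.118·0.22 + 0.23·0.26
      = 0.08496 + 0.03392 + 0.02596 + 0.0598 = 0.20464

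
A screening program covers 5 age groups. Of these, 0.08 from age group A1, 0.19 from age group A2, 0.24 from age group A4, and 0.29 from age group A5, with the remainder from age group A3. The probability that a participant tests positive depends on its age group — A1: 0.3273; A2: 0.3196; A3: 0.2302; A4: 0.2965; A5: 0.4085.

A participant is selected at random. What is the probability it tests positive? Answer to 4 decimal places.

P(A3) = 1 − (0.08 + 0.19 + 0.24 + 0.29) = 0.2.
P(T) = P(T|A1)·P(A1) + P(T|A2)·P(A2) + P(T|A3)·P(A3) + P(T|A4)·P(A4) + P(T|A5)·P(A5)
      = 0.3273·0.08 + 0.3196·0.19 + 0.2302·0.2 + 0.2965·0.24 + 0.4085·0.29
      = 0.026184 + 0.060724 + 0.04604 + 0.07116 + 0.118465 = 0.322573

P(T) ≈ 0.3226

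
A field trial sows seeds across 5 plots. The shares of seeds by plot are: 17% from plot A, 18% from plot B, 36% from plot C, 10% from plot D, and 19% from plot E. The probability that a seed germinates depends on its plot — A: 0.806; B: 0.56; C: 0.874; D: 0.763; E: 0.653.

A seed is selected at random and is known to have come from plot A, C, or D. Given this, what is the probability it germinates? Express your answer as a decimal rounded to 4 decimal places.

Let S = {A, C, D}.
P(S) = 0.17 + 0.36 + 0.1 = 0.63.
P(G ∩ S) = 0.806·0.17 + 0.874·0.36 + 0.763·0.1 = 0.13702 + 0.31464 + 0.0763 = 0.52796.
P(G | S) = 0.52796 / 0.63 = 0.838032…

P(G|S) ≈ 0.8380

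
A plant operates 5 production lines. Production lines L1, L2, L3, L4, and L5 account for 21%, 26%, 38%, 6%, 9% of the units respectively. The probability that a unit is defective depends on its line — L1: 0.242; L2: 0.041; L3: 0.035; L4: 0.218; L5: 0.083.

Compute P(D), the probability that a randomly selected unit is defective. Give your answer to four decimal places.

By the law of total probability,
P(D) = P(D|L1)·P(L1) + P(D|L2)·P(L2) + P(D|L3)·P(L3) + P(D|L4)·P(L4) + P(D|L5)·P(L5)
      = 0.242·0.21 + 0.041·0.26 + 0.035·0.38 + 0.218·0.06 + 0.083·0.09
      = 0.05082 + 0.01066 + 0.0133 + 0.01308 + 0.00747 = 0.09533

0.0953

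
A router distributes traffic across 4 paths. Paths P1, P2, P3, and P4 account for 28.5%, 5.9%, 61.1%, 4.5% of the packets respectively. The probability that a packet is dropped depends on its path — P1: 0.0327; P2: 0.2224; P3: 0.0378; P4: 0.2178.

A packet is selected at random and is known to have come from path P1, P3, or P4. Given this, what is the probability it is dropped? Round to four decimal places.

Let S = {P1, P3, P4}.
P(S) = 0.285 + 0.611 + 0.045 = 0.941.
P(L ∩ S) = 0.0327·0.285 + 0.0378·0.611 + 0.2178·0.045 = 0.0093195 + 0.0230958 + 0.009801 = 0.0422163.
P(L | S) = 0.0422163 / 0.941 = 0.044863…

P(L|S) ≈ 0.0449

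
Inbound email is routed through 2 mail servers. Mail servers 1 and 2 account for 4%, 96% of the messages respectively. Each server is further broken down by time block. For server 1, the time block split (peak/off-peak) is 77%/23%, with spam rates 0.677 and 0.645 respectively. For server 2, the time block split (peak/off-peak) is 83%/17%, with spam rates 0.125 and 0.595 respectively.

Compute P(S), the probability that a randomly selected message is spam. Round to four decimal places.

0.2235

P(S|1) = 0.77·0.677 + 0.23·0.645 = 0.52129 + 0.14835 = 0.66964
P(S|2) = 0.83·0.125 + 0.17·0.595 = 0.10375 + 0.10115 = 0.2049
Then overall,
P(S) = 0.04·0.66964 + 0.96·0.2049
      = 0.0267856 + 0.196704 = 0.2234896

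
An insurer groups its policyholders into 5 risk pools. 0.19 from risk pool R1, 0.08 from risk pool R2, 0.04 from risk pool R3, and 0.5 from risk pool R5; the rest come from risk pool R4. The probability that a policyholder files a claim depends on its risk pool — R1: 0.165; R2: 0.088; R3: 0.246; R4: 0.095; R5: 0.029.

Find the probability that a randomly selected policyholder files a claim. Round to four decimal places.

P(C) ≈ 0.0808

P(R4) = 1 − (0.19 + 0.08 + 0.04 + 0.5) = 0.19.
P(C) = P(C|R1)·P(R1) + P(C|R2)·P(R2) + P(C|R3)·P(R3) + P(C|R4)·P(R4) + P(C|R5)·P(R5)
      = 0.165·0.19 + 0.088·0.08 + 0.246·0.04 + 0.095·0.19 + 0.029·0.5
      = 0.03135 + 0.00704 + 0.00984 + 0.01805 + 0.0145 = 0.08078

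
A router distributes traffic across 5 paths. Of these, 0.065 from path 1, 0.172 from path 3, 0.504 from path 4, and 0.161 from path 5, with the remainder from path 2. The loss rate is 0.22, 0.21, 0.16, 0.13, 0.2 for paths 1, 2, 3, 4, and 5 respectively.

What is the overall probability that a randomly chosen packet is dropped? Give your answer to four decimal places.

P(2) = 1 − (0.065 + 0.172 + 0.504 + 0.161) = 0.098.
By the law of total probability,
P(L) = P(L|1)·P(1) + P(L|2)·P(2) + P(L|3)·P(3) + P(L|4)·P(4) + P(L|5)·P(5)
      = 0.22·0.065 + 0.21·0.098 + 0.16·0.172 + 0.13·0.504 + 0.2·0.161
      = 0.0143 + 0.02058 + 0.02752 + 0.06552 + 0.0322 = 0.16012

P(L) ≈ 0.1601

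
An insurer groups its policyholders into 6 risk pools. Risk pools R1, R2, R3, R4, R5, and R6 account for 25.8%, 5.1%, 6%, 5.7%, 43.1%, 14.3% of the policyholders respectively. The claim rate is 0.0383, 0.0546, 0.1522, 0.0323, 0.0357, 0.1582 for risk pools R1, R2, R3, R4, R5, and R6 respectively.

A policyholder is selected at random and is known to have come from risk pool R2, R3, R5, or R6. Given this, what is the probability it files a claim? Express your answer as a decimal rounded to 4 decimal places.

0.0729

Let S = {R2, R3, R5, R6}.
P(S) = 0.051 + 0.06 + 0.431 + 0.143 = 0.685.
P(C ∩ S) = 0.0546·0.051 + 0.1522·0.06 + 0.0357·0.431 + 0.1582·0.143 = 0.0027846 + 0.009132 + 0.0153867 + 0.0226226 = 0.0499259.
P(C | S) = 0.0499259 / 0.685 = 0.072885…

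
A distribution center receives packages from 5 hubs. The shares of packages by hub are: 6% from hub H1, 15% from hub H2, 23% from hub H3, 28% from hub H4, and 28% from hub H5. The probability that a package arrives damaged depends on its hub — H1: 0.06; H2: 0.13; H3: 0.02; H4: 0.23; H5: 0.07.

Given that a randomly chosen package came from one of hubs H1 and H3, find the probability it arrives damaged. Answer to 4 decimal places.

0.0283

Let S = {H1, H3}.
P(S) = 0.06 + 0.23 = 0.29.
P(D ∩ S) = 0.06·0.06 + 0.02·0.23 = 0.0036 + 0.0046 = 0.0082.
P(D | S) = 0.0082 / 0.29 = 0.028276…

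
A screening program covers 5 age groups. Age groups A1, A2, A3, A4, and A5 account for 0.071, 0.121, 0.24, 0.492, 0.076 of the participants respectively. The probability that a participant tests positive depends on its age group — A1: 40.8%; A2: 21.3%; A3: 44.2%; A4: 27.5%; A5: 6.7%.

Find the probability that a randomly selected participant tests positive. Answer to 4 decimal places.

0.3012

By the law of total probability,
P(T) = P(T|A1)·P(A1) + P(T|A2)·P(A2) + P(T|A3)·P(A3) + P(T|A4)·P(A4) + P(T|A5)·P(A5)
      = 0.408·0.071 + 0.213·0.121 + 0.442·0.24 + 0.275·0.492 + 0.067·0.076
      = 0.028968 + 0.025773 + 0.10608 + 0.1353 + 0.005092 = 0.301213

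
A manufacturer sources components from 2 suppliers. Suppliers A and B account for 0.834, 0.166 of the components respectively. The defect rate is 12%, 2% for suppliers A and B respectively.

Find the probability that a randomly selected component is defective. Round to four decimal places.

P(D) ≈ 0.1034

P(D) = P(D|A)·P(A) + P(D|B)·P(B)
      = 0.12·0.834 + 0.02·0.166
      = 0.10008 + 0.00332 = 0.1034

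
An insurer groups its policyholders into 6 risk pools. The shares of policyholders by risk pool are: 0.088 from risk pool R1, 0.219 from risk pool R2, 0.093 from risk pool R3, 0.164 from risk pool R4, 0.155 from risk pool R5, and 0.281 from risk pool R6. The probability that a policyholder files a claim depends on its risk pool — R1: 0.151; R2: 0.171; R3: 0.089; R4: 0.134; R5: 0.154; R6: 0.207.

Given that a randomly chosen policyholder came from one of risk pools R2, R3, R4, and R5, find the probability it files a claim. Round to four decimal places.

0.1451

Let S = {R2, R3, R4, R5}.
P(S) = 0.219 + 0.093 + 0.164 + 0.155 = 0.631.
P(C ∩ S) = 0.171·0.219 + 0.089·0.093 + 0.134·0.164 + 0.154·0.155 = 0.037449 + 0.008277 + 0.021976 + 0.02387 = 0.091572.
P(C | S) = 0.091572 / 0.631 = 0.145122…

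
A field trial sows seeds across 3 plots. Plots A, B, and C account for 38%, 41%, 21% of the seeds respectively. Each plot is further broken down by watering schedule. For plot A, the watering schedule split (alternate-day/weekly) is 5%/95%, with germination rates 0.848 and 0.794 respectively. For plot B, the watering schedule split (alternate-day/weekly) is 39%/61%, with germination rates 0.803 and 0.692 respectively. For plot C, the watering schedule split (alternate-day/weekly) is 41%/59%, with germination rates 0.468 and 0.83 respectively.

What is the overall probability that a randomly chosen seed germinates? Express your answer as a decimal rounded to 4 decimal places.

P(G|A) = 0.05·0.848 + 0.95·0.794 = 0.0424 + 0.7543 = 0.7967
P(G|B) = 0.39·0.803 + 0.61·0.692 = 0.31317 + 0.42212 = 0.73529
P(G|C) = 0.41·0.468 + 0.59·0.83 = 0.19188 + 0.4897 = 0.68158
By total probability over the outer partition,
P(G) = 0.38·0.7967 + 0.41·0.73529 + 0.21·0.68158
      = 0.302746 + 0.3014689 + 0.1431318 = 0.7473467

P(G) ≈ 0.7473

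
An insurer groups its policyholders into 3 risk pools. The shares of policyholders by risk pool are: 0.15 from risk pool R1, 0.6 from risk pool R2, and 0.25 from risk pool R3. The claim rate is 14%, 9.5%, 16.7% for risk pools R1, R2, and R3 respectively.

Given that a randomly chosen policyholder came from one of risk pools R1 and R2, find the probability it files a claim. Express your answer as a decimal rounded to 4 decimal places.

Let S = {R1, R2}.
P(S) = 0.15 + 0.6 = 0.75.
P(C ∩ S) = 0.14·0.15 + 0.095·0.6 = 0.021 + 0.057 = 0.078.
P(C | S) = 0.078 / 0.75 = 0.104000…

0.1040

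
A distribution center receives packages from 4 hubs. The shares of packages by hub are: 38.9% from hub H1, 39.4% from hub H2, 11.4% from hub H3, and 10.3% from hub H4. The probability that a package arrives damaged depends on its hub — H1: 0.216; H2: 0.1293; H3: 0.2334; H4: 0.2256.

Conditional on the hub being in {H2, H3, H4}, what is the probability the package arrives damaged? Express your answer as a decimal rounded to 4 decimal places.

Let S = {H2, H3, H4}.
P(S) = 0.394 + 0.114 + 0.103 = 0.611.
P(D ∩ S) = 0.1293·0.394 + 0.2334·0.114 + 0.2256·0.103 = 0.0509442 + 0.0266076 + 0.0232368 = 0.1007886.
P(D | S) = 0.1007886 / 0.611 = 0.164957…

P(D|S) ≈ 0.1650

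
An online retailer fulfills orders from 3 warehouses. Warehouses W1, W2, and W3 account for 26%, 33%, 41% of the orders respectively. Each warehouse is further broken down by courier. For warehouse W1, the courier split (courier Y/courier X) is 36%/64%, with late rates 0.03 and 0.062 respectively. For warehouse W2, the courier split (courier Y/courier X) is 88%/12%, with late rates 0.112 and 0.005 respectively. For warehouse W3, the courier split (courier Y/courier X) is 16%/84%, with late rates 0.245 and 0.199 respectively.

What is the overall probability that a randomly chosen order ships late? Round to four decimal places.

P(L|W1) = 0.36·0.03 + 0.64·0.062 = 0.0108 + 0.03968 = 0.05048
P(L|W2) = 0.88·0.112 + 0.12·0.005 = 0.09856 + 0.0006 = 0.09916
P(L|W3) = 0.16·0.245 + 0.84·0.199 = 0.0392 + 0.16716 = 0.20636
By total probability over the outer partition,
P(L) = 0.26·0.05048 + 0.33·0.09916 + 0.41·0.20636
      = 0.0131248 + 0.0327228 + 0.0846076 = 0.1304552

0.1305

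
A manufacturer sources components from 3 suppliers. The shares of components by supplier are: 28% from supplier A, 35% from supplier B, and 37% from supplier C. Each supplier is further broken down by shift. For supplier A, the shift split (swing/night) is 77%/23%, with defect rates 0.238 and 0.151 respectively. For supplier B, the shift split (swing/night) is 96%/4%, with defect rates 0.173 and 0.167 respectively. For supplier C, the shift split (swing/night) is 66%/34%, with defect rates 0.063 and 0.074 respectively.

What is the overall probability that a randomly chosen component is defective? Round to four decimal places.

P(D|A) = 0.77·0.238 + 0.23·0.151 = 0.18326 + 0.03473 = 0.21799
P(D|B) = 0.96·0.173 + 0.04·0.167 = 0.16608 + 0.00668 = 0.17276
P(D|C) = 0.66·0.063 + 0.34·0.074 = 0.04158 + 0.02516 = 0.06674
Then overall,
P(D) = 0.28·0.21799 + 0.35·0.17276 + 0.37·0.06674
      = 0.0610372 + 0.060466 + 0.0246938 = 0.146197

P(D) ≈ 0.1462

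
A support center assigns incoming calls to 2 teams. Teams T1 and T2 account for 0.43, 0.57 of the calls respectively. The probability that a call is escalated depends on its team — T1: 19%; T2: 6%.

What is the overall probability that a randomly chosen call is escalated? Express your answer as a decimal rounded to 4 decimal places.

P(E) = P(E|T1)·P(T1) + P(E|T2)·P(T2)
      = 0.19·0.43 + 0.06·0.57
      = 0.0817 + 0.0342 = 0.1159

P(E) ≈ 0.1159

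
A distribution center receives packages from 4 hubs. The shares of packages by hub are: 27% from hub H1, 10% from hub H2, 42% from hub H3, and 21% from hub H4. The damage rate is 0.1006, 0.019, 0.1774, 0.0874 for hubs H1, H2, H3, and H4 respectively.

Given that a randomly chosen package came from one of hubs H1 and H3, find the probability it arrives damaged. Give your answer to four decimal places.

P(D|S) ≈ 0.1473

Let S = {H1, H3}.
P(S) = 0.27 + 0.42 = 0.69.
P(D ∩ S) = 0.1006·0.27 + 0.1774·0.42 = 0.027162 + 0.074508 = 0.10167.
P(D | S) = 0.10167 / 0.69 = 0.147348…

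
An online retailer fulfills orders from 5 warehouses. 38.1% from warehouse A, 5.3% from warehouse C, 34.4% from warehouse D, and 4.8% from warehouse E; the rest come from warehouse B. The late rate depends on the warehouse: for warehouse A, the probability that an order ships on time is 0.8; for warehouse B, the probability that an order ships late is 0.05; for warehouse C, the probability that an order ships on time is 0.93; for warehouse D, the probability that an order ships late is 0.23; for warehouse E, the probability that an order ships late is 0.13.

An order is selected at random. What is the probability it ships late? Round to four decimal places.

P(L) ≈ 0.1740

P(B) = 1 − (0.381 + 0.053 + 0.344 + 0.048) = 0.174.
P(L|A) = 1 − 0.8 = 0.2.
P(L|C) = 1 − 0.93 = 0.07.
P(L) = P(L|A)·P(A) + P(L|B)·P(B) + P(L|C)·P(C) + P(L|D)·P(D) + P(L|E)·P(E)
      = 0.2·0.381 + 0.05·0.174 + 0.07·0.053 + 0.23·0.344 + 0.13·0.048
      = 0.0762 + 0.0087 + 0.00371 + 0.07912 + 0.00624 = 0.17397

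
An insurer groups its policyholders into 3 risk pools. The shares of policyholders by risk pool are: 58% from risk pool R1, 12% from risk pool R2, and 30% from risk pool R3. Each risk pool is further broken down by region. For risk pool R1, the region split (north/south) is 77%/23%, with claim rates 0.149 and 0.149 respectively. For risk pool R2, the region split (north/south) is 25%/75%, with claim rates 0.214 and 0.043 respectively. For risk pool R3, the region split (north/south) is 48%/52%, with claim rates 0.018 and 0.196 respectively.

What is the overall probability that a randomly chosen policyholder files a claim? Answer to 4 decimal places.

0.1299

P(C|R1) = 0.77·0.149 + 0.23·0.149 = 0.11473 + 0.03427 = 0.149
P(C|R2) = 0.25·0.214 + 0.75·0.043 = 0.0535 + 0.03225 = 0.08575
P(C|R3) = 0.48·0.018 + 0.52·0.196 = 0.00864 + 0.10192 = 0.11056
Then overall,
P(C) = 0.58·0.149 + 0.12·0.08575 + 0.3·0.11056
      = 0.08642 + 0.01029 + 0.033168 = 0.129878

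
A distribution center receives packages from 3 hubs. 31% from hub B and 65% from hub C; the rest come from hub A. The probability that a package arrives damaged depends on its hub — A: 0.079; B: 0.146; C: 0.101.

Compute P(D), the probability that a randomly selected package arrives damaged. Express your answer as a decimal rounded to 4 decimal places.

P(A) = 1 − (0.31 + 0.65) = 0.04.
P(D) = P(D|A)·P(A) + P(D|B)·P(B) + P(D|C)·P(C)
      = 0.079·0.04 + 0.146·0.31 + 0.101·0.65
      = 0.00316 + 0.04526 + 0.06565 = 0.11407

P(D) ≈ 0.1141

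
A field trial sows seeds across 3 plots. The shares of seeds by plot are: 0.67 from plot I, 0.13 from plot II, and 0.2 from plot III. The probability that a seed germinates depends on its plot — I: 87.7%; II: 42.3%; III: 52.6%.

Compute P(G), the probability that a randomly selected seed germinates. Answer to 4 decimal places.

0.7478

P(G) = P(G|I)·P(I) + P(G|II)·P(II) + P(G|III)·P(III)
      = 0.877·0.67 + 0.423·0.13 + 0.526·0.2
      = 0.58759 + 0.05499 + 0.1052 = 0.74778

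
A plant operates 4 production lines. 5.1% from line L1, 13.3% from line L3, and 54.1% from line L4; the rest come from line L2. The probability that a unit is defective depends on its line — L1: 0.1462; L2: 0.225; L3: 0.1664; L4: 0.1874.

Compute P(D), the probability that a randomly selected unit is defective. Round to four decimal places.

0.1928

P(L2) = 1 − (0.051 + 0.133 + 0.541) = 0.275.
P(D) = P(D|L1)·P(L1) + P(D|L2)·P(L2) + P(D|L3)·P(L3) + P(D|L4)·P(L4)
      = 0.1462·0.051 + 0.225·0.275 + 0.1664·0.133 + 0.1874·0.541
      = 0.0074562 + 0.061875 + 0.0221312 + 0.1013834 = 0.1928458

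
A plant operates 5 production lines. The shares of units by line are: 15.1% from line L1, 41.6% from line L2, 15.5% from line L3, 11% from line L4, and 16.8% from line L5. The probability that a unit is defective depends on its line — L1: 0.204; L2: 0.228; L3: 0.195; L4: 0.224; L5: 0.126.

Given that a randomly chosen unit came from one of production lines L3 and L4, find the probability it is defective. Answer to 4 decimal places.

Let S = {L3, L4}.
P(S) = 0.155 + 0.11 = 0.265.
P(D ∩ S) = 0.195·0.155 + 0.224·0.11 = 0.030225 + 0.02464 = 0.054865.
P(D | S) = 0.054865 / 0.265 = 0.207038…

P(D|S) ≈ 0.2070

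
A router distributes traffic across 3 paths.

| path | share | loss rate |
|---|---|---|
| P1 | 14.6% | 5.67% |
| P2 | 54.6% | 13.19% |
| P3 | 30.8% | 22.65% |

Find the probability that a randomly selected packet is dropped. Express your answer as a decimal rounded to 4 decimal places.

P(L) = P(L|P1)·P(P1) + P(L|P2)·P(P2) + P(L|P3)·P(P3)
      = 0.0567·0.146 + 0.1319·0.546 + 0.2265·0.308
      = 0.0082782 + 0.0720174 + 0.069762 = 0.1500576

P(L) ≈ 0.1501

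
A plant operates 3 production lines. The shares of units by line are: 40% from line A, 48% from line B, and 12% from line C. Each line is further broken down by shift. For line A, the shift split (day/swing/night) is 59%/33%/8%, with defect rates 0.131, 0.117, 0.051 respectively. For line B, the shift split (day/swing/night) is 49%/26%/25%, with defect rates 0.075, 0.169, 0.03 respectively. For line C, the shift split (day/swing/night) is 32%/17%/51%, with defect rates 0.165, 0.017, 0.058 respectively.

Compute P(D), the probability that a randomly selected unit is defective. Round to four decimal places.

P(D) ≈ 0.1006

P(D|A) = 0.59·0.131 + 0.33·0.117 + 0.08·0.051 = 0.07729 + 0.03861 + 0.00408 = 0.11998
P(D|B) = 0.49·0.075 + 0.26·0.169 + 0.25·0.03 = 0.03675 + 0.04394 + 0.0075 = 0.08819
P(D|C) = 0.32·0.165 + 0.17·0.017 + 0.51·0.058 = 0.0528 + 0.00289 + 0.02958 = 0.08527
By total probability over the outer partition,
P(D) = 0.4·0.11998 + 0.48·0.08819 + 0.12·0.08527
      = 0.047992 + 0.0423312 + 0.0102324 = 0.1005556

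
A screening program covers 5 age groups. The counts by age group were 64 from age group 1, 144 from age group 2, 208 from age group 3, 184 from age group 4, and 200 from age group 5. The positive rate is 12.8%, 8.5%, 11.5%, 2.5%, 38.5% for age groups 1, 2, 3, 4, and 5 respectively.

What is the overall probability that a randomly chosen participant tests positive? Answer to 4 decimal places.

P(T) ≈ 0.1574

Total: 64 + 144 + 208 + 184 + 200 = 800.
P(1) = 64/800 = 0.08. P(2) = 144/800 = 0.18. P(3) = 208/800 = 0.26. P(4) = 184/800 = 0.23. P(5) = 200/800 = 0.25.
P(T) = P(T|1)·P(1) + P(T|2)·P(2) + P(T|3)·P(3) + P(T|4)·P(4) + P(T|5)·P(5)
      = 0.128·0.08 + 0.085·0.18 + 0.115·0.26 + 0.025·0.23 + 0.385·0.25
      = 0.01024 + 0.0153 + 0.0299 + 0.00575 + 0.09625 = 0.15744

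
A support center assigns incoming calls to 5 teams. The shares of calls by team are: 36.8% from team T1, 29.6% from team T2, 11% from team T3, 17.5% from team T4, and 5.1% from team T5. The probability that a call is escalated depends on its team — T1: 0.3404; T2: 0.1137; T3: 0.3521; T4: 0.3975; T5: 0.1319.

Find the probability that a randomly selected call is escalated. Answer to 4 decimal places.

0.2739

P(E) = P(E|T1)·P(T1) + P(E|T2)·P(T2) + P(E|T3)·P(T3) + P(E|T4)·P(T4) + P(E|T5)·P(T5)
      = 0.3404·0.368 + 0.1137·0.296 + 0.3521·0.11 + 0.3975·0.175 + 0.1319·0.051
      = 0.1252672 + 0.0336552 + 0.038731 + 0.0695625 + 0.0067269 = 0.2739428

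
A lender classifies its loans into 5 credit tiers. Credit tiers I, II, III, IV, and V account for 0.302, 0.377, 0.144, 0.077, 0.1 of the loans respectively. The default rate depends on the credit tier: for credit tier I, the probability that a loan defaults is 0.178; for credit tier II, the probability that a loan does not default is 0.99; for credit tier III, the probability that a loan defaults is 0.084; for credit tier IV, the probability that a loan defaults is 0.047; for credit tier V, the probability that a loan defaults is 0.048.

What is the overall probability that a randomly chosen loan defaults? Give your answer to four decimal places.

P(D) ≈ 0.0780

P(D|II) = 1 − 0.99 = 0.01.
P(D) = P(D|I)·P(I) + P(D|II)·P(II) + P(D|III)·P(III) + P(D|IV)·P(IV) + P(D|V)·P(V)
      = 0.178·0.302 + 0.01·0.377 + 0.084·0.144 + 0.047·0.077 + 0.048·0.1
      = 0.053756 + 0.00377 + 0.012096 + 0.003619 + 0.0048 = 0.078041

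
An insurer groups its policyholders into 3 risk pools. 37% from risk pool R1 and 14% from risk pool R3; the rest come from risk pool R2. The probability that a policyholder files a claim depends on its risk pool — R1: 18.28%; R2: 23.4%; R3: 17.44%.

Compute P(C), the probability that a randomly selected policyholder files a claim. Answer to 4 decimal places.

P(R2) = 1 − (0.37 + 0.14) = 0.49.
P(C) = P(C|R1)·P(R1) + P(C|R2)·P(R2) + P(C|R3)·P(R3)
      = 0.1828·0.37 + 0.234·0.49 + 0.1744·0.14
      = 0.067636 + 0.11466 + 0.024416 = 0.206712

P(C) ≈ 0.2067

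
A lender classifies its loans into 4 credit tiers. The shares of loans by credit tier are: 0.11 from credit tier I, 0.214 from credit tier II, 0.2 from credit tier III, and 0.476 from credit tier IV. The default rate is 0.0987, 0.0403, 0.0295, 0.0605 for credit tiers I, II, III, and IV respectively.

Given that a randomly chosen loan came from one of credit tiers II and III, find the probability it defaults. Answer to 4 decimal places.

Let S = {II, III}.
P(S) = 0.214 + 0.2 = 0.414.
P(D ∩ S) = 0.0403·0.214 + 0.0295·0.2 = 0.0086242 + 0.0059 = 0.0145242.
P(D | S) = 0.0145242 / 0.414 = 0.035083…

0.0351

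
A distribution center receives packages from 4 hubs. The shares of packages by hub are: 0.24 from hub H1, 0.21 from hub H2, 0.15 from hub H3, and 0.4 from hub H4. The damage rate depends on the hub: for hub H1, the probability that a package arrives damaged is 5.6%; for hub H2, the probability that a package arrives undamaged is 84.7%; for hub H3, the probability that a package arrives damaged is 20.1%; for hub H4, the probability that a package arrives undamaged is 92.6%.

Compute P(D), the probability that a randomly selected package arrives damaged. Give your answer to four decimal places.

P(D) ≈ 0.1053

P(D|H2) = 1 − 0.847 = 0.153.
P(D|H4) = 1 − 0.926 = 0.074.
Using total probability over the partition,
P(D) = P(D|H1)·P(H1) + P(D|H2)·P(H2) + P(D|H3)·P(H3) + P(D|H4)·P(H4)
      = 0.056·0.24 + 0.153·0.21 + 0.201·0.15 + 0.074·0.4
      = 0.01344 + 0.03213 + 0.03015 + 0.0296 = 0.10532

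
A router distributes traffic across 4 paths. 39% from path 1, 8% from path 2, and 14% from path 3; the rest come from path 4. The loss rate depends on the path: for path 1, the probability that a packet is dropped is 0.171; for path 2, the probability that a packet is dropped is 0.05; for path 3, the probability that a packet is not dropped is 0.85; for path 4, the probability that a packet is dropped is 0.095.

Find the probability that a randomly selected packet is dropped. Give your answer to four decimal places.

P(L) ≈ 0.1287

P(4) = 1 − (0.39 + 0.08 + 0.14) = 0.39.
P(L|3) = 1 − 0.85 = 0.15.
P(L) = P(L|1)·P(1) + P(L|2)·P(2) + P(L|3)·P(3) + P(L|4)·P(4)
      = 0.171·0.39 + 0.05·0.08 + 0.15·0.14 + 0.095·0.39
      = 0.06669 + 0.004 + 0.021 + 0.03705 = 0.12874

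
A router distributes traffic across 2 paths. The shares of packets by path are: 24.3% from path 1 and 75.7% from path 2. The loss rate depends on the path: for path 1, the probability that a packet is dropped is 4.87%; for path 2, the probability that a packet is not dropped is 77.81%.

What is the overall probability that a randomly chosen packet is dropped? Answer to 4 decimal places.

P(L|2) = 1 − 0.7781 = 0.2219.
Summing over the partition,
P(L) = P(L|1)·P(1) + P(L|2)·P(2)
      = 0.0487·0.243 + 0.2219·0.757
      = 0.0118341 + 0.1679783 = 0.1798124

0.1798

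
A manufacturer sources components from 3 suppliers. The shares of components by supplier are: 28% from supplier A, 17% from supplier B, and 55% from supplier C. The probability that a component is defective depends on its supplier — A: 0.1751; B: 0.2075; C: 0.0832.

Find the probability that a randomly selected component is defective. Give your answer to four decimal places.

P(D) ≈ 0.1301

P(D) = P(D|A)·P(A) + P(D|B)·P(B) + P(D|C)·P(C)
      = 0.1751·0.28 + 0.2075·0.17 + 0.0832·0.55
      = 0.049028 + 0.035275 + 0.04576 = 0.130063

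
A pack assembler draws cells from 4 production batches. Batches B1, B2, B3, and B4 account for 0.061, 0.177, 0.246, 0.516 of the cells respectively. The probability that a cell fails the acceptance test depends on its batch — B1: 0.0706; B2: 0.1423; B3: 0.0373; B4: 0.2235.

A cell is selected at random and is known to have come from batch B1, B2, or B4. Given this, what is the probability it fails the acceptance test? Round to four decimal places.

P(F|S) ≈ 0.1921

Let S = {B1, B2, B4}.
P(S) = 0.061 + 0.177 + 0.516 = 0.754.
P(F ∩ S) = 0.0706·0.061 + 0.1423·0.177 + 0.2235·0.516 = 0.0043066 + 0.0251871 + 0.115326 = 0.1448197.
P(F | S) = 0.1448197 / 0.754 = 0.192069…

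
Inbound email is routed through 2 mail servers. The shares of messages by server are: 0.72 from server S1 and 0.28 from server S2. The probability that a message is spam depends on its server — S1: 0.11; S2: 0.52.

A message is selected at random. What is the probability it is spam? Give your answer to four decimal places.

By the law of total probability,
P(S) = P(S|S1)·P(S1) + P(S|S2)·P(S2)
      = 0.11·0.72 + 0.52·0.28
      = 0.0792 + 0.1456 = 0.2248

P(S) ≈ 0.2248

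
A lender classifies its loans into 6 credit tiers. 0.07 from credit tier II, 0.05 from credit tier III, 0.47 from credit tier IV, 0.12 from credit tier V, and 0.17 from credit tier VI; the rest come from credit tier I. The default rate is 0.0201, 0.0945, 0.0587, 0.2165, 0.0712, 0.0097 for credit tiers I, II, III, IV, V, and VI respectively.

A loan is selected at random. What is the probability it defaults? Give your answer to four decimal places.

P(D) ≈ 0.1239

P(I) = 1 − (0.07 + 0.05 + 0.47 + 0.12 + 0.17) = 0.12.
P(D) = P(D|I)·P(I) + P(D|II)·P(II) + P(D|III)·P(III) + P(D|IV)·P(IV) + P(D|V)·P(V) + P(D|VI)·P(VI)
      = 0.0201·0.12 + 0.0945·0.07 + 0.0587·0.05 + 0.2165·0.47 + 0.0712·0.12 + 0.0097·0.17
      = 0.002412 + 0.006615 + 0.002935 + 0.101755 + 0.008544 + 0.001649 = 0.12391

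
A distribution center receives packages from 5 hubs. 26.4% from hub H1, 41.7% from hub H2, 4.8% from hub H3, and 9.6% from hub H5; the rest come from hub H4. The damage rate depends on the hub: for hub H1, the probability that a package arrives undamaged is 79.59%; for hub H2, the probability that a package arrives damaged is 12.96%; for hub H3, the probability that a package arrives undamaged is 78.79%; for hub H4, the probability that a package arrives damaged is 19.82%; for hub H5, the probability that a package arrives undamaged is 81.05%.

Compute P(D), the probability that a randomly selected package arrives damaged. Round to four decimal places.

P(H4) = 1 − (0.264 + 0.417 + 0.048 + 0.096) = 0.175.
P(D|H1) = 1 − 0.7959 = 0.2041.
P(D|H3) = 1 − 0.7879 = 0.2121.
P(D|H5) = 1 − 0.8105 = 0.1895.
P(D) = P(D|H1)·P(H1) + P(D|H2)·P(H2) + P(D|H3)·P(H3) + P(D|H4)·P(H4) + P(D|H5)·P(H5)
      = 0.2041·0.264 + 0.1296·0.417 + 0.2121·0.048 + 0.1982·0.175 + 0.1895·0.096
      = 0.0538824 + 0.0540432 + 0.0101808 + 0.034685 + 0.018192 = 0.1709834

0.1710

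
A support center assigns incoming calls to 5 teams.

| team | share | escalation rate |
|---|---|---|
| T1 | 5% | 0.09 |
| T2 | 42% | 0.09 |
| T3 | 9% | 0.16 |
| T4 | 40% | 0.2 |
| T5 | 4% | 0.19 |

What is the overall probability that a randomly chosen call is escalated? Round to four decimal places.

P(E) = P(E|T1)·P(T1) + P(E|T2)·P(T2) + P(E|T3)·P(T3) + P(E|T4)·P(T4) + P(E|T5)·P(T5)
      = 0.09·0.05 + 0.09·0.42 + 0.16·0.09 + 0.2·0.4 + 0.19·0.04
      = 0.0045 + 0.0378 + 0.0144 + 0.08 + 0.0076 = 0.1443

P(E) ≈ 0.1443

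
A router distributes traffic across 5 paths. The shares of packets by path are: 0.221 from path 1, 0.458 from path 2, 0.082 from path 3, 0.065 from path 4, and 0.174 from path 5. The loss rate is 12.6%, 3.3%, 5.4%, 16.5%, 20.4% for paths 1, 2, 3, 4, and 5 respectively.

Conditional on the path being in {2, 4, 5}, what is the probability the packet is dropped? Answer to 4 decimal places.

Let S = {2, 4, 5}.
P(S) = 0.458 + 0.065 + 0.174 = 0.697.
P(L ∩ S) = 0.033·0.458 + 0.165·0.065 + 0.204·0.174 = 0.015114 + 0.010725 + 0.035496 = 0.061335.
P(L | S) = 0.061335 / 0.697 = 0.087999…

P(L|S) ≈ 0.0880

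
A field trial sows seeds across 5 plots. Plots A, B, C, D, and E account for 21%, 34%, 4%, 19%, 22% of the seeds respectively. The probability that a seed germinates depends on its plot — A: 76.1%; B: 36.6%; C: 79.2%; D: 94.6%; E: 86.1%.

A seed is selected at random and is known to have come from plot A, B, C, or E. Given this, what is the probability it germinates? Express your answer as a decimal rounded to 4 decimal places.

Let S = {A, B, C, E}.
P(S) = 0.21 + 0.34 + 0.04 + 0.22 = 0.81.
P(G ∩ S) = 0.761·0.21 + 0.366·0.34 + 0.792·0.04 + 0.861·0.22 = 0.15981 + 0.12444 + 0.03168 + 0.18942 = 0.50535.
P(G | S) = 0.50535 / 0.81 = 0.623889…

0.6239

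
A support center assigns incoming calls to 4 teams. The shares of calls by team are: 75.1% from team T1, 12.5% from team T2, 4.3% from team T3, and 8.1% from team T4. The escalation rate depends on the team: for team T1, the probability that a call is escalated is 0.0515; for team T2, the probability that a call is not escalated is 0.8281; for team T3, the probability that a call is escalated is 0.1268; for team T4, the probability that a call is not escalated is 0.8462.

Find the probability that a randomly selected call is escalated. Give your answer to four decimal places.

P(E) ≈ 0.0781

P(E|T2) = 1 − 0.8281 = 0.1719.
P(E|T4) = 1 − 0.8462 = 0.1538.
By the law of total probability,
P(E) = P(E|T1)·P(T1) + P(E|T2)·P(T2) + P(E|T3)·P(T3) + P(E|T4)·P(T4)
      = 0.0515·0.751 + 0.1719·0.125 + 0.1268·0.043 + 0.1538·0.081
      = 0.0386765 + 0.0214875 + 0.0054524 + 0.0124578 = 0.0780742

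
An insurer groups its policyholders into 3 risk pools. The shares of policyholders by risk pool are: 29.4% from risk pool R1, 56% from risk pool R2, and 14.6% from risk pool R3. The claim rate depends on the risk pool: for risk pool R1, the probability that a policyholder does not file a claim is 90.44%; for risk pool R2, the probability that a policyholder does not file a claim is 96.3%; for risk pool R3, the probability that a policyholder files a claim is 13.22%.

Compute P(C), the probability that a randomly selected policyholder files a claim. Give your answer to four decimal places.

P(C|R1) = 1 − 0.9044 = 0.0956.
P(C|R2) = 1 − 0.963 = 0.037.
Summing over the partition,
P(C) = P(C|R1)·P(R1) + P(C|R2)·P(R2) + P(C|R3)·P(R3)
      = 0.0956·0.294 + 0.037·0.56 + 0.1322·0.146
      = 0.0281064 + 0.02072 + 0.0193012 = 0.0681276

0.0681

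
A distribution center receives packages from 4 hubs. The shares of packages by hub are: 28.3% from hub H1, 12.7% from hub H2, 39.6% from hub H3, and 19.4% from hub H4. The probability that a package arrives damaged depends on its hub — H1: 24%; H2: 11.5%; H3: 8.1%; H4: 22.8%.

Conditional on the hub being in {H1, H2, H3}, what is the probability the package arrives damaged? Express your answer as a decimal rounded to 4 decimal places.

P(D|S) ≈ 0.1422

Let S = {H1, H2, H3}.
P(S) = 0.283 + 0.127 + 0.396 = 0.806.
P(D ∩ S) = 0.24·0.283 + 0.115·0.127 + 0.081·0.396 = 0.06792 + 0.014605 + 0.032076 = 0.114601.
P(D | S) = 0.114601 / 0.806 = 0.142185…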